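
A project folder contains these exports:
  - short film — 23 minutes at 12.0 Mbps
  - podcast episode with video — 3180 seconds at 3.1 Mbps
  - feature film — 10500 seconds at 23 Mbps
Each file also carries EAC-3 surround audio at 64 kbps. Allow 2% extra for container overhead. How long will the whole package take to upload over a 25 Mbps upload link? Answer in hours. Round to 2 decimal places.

3.05 hours

Audio: 64 kbps = 0.064 Mbps.
short film: 12.064 Mbps × 1380 s × 1.02 = 16981.3 Mb
podcast episode with video: 3.164 Mbps × 3180 s × 1.02 = 10262.8 Mb
feature film: 23.064 Mbps × 10500 s × 1.02 = 247015.4 Mb
Total: 274259.5 Mb = 34282.4 MB.
At 25 Mbps: 274259.5 / 25 = 10970 s ≈ 3.05 hours.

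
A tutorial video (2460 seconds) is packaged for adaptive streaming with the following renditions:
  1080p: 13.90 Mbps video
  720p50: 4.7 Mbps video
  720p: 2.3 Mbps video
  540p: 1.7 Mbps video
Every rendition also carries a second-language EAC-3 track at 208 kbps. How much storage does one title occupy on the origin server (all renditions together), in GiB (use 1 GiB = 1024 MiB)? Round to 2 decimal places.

6.71 GiB

Audio: 208 kbps = 0.208 Mbps.
Sum of rendition bitrates: (13.90+0.208) + (4.7+0.208) + (2.3+0.208) + (1.7+0.208) = 23.432 Mbps.
× 2460 s = 57,643 Mb = 7,205 MB = 6.710 GiB.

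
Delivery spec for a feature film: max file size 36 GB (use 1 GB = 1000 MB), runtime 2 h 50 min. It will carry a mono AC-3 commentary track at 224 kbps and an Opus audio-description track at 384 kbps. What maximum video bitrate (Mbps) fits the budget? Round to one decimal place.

Budget: 36 GB = 288000.0 Mb.
2 h 50 min = 170 min = 10200 s
Total bitrate budget: 288000.0 Mb / 10200 s = 28.235 Mbps.
Audio total: 224 + 384 = 608 kbps = 0.608 Mbps.
Video: 28.235 − 0.608 = 27.627 Mbps.

27.6 Mbps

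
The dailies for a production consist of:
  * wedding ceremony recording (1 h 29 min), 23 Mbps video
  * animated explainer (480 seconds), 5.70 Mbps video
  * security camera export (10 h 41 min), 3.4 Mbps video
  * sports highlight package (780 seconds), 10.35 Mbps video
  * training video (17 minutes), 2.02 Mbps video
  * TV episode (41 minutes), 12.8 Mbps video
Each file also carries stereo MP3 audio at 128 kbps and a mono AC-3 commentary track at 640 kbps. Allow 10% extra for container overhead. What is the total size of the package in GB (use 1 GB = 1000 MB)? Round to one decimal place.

46.1 GB

Audio total: 128 + 640 = 768 kbps = 0.768 Mbps.
wedding ceremony recording: 23.768 Mbps × 5340 s × 1.10 = 139613.2 Mb
animated explainer: 6.468 Mbps × 480 s × 1.10 = 3415.1 Mb
security camera export: 4.168 Mbps × 38460 s × 1.10 = 176331.4 Mb
sports highlight package: 11.118 Mbps × 780 s × 1.10 = 9539.2 Mb
training video: 2.788 Mbps × 1020 s × 1.10 = 3128.1 Mb
TV episode: 13.568 Mbps × 2460 s × 1.10 = 36715.0 Mb
Total: 368742.1 Mb = 46092.8 MB.
= 46.09 GB.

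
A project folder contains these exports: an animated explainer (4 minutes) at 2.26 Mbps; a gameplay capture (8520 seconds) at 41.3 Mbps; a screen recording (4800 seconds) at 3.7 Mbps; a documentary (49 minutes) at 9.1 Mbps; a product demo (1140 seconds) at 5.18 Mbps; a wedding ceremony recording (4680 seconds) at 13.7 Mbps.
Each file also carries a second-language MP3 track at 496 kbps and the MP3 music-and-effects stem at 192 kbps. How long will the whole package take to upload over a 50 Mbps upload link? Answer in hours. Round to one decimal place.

2.7 hours

Audio total: 496 + 192 = 688 kbps = 0.688 Mbps.
animated explainer: 2.948 Mbps × 240 s = 707.5 Mb
gameplay capture: 41.988 Mbps × 8520 s = 357737.8 Mb
screen recording: 4.388 Mbps × 4800 s = 21062.4 Mb
documentary: 9.788 Mbps × 2940 s = 28776.7 Mb
product demo: 5.868 Mbps × 1140 s = 6689.5 Mb
wedding ceremony recording: 14.388 Mbps × 4680 s = 67335.8 Mb
Total: 482309.8 Mb = 60288.7 MB.
At 50 Mbps: 482309.8 / 50 = 9646 s ≈ 2.68 hours.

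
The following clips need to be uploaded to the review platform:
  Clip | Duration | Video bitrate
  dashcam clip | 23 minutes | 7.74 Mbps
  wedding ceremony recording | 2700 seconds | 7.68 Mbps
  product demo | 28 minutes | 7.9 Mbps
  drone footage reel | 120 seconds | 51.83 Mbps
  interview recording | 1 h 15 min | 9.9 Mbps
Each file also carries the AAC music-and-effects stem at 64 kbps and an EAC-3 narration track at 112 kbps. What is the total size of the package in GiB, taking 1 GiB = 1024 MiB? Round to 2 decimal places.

11.33 GiB

Audio total: 64 + 112 = 176 kbps = 0.176 Mbps.
dashcam clip: 7.916 Mbps × 1380 s = 10924.1 Mb
wedding ceremony recording: 7.856 Mbps × 2700 s = 21211.2 Mb
product demo: 8.076 Mbps × 1680 s = 13567.7 Mb
drone footage reel: 52.006 Mbps × 120 s = 6240.7 Mb
interview recording: 10.076 Mbps × 4500 s = 45342.0 Mb
Total: 97285.7 Mb = 12160.7 MB.
= 11.33 GiB.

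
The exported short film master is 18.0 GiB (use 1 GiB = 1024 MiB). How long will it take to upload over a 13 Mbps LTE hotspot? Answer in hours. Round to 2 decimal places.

3.30 hours

File: 18.0 GiB = 154618.8 Mb.
At 13 Mbps: 154618.8 / 13 = 11893.8 s ≈ 3.3 hours.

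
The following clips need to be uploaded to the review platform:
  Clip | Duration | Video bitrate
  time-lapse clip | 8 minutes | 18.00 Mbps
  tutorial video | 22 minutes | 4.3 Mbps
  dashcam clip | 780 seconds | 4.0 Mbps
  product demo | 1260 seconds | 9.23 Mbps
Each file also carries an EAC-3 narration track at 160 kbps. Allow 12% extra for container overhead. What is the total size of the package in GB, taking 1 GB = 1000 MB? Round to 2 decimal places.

Audio: 160 kbps = 0.160 Mbps.
time-lapse clip: 18.160 Mbps × 480 s × 1.12 = 9762.8 Mb
tutorial video: 4.460 Mbps × 1320 s × 1.12 = 6593.7 Mb
dashcam clip: 4.160 Mbps × 780 s × 1.12 = 3634.2 Mb
product demo: 9.390 Mbps × 1260 s × 1.12 = 13251.2 Mb
Total: 33241.8 Mb = 4155.2 MB.
= 4.155 GB.

4.16 GB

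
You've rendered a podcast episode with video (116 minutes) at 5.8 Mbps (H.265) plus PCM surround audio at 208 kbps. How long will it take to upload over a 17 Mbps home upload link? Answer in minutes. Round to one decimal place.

41.0 minutes

116 min = 6960 s
Audio: 208 kbps = 0.208 Mbps.
Total bitrate: 6.008 Mbps.
File: 6.008 Mbps × 6960 s = 41815.7 Mb.
At 17 Mbps: 41815.7 / 17 = 2459.7 s ≈ 41 minutes.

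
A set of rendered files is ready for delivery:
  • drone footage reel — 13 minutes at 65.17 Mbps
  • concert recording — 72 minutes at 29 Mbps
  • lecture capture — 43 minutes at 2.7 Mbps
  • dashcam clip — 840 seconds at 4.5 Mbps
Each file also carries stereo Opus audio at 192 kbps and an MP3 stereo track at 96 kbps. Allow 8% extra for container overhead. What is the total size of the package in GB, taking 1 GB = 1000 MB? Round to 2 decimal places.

25.56 GB

Audio total: 192 + 96 = 288 kbps = 0.288 Mbps.
drone footage reel: 65.458 Mbps × 780 s × 1.08 = 55141.8 Mb
concert recording: 29.288 Mbps × 4320 s × 1.08 = 136646.1 Mb
lecture capture: 2.988 Mbps × 2580 s × 1.08 = 8325.8 Mb
dashcam clip: 4.788 Mbps × 840 s × 1.08 = 4343.7 Mb
Total: 204457.3 Mb = 25557.2 MB.
= 25.56 GB.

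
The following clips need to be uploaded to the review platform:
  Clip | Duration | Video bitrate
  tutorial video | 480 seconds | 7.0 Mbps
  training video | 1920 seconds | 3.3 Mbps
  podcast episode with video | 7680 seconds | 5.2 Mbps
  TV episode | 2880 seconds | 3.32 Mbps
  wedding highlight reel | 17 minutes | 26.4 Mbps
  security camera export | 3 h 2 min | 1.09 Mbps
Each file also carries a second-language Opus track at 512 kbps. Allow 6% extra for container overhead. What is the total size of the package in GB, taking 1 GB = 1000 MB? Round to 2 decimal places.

14.68 GB

Audio: 512 kbps = 0.512 Mbps.
tutorial video: 7.512 Mbps × 480 s × 1.06 = 3822.1 Mb
training video: 3.812 Mbps × 1920 s × 1.06 = 7758.2 Mb
podcast episode with video: 5.712 Mbps × 7680 s × 1.06 = 46500.2 Mb
TV episode: 3.832 Mbps × 2880 s × 1.06 = 11698.3 Mb
wedding highlight reel: 26.912 Mbps × 1020 s × 1.06 = 29097.3 Mb
security camera export: 1.602 Mbps × 10920 s × 1.06 = 18543.5 Mb
Total: 117419.6 Mb = 14677.4 MB.
= 14.68 GB.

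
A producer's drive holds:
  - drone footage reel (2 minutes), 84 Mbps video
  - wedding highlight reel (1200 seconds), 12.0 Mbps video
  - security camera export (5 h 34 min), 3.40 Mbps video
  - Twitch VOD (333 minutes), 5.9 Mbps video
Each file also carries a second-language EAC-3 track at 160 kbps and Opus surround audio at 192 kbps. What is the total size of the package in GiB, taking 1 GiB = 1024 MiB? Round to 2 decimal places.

Audio total: 160 + 192 = 352 kbps = 0.352 Mbps.
drone footage reel: 84.352 Mbps × 120 s = 10122.2 Mb
wedding highlight reel: 12.352 Mbps × 1200 s = 14822.4 Mb
security camera export: 3.752 Mbps × 20040 s = 75190.1 Mb
Twitch VOD: 6.252 Mbps × 19980 s = 124915.0 Mb
Total: 225049.7 Mb = 28131.2 MB.
= 26.20 GiB.

26.20 GiB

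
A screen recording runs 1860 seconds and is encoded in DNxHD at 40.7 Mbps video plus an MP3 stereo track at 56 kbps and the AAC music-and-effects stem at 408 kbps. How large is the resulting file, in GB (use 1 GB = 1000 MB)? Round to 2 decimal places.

Audio total: 56 + 408 = 464 kbps = 0.464 Mbps.
Total bitrate: 40.7 + 0.464 = 41.164 Mbps.
Stream data: 41.164 Mbps × 1860 s = 76565.0 Mb.
76,565 Mb ÷ 8 = 9,571 MB → 9.571 GB.

9.57 GB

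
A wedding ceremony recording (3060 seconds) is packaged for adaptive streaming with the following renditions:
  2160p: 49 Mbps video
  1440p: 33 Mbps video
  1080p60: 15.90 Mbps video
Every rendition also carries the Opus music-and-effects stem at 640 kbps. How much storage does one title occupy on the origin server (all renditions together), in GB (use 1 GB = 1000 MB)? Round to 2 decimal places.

Audio: 640 kbps = 0.640 Mbps.
Sum of rendition bitrates: (49+0.640) + (33+0.640) + (15.90+0.640) = 99.820 Mbps.
× 3060 s = 305,449 Mb = 38,181 MB = 38.18 GB.

38.18 GB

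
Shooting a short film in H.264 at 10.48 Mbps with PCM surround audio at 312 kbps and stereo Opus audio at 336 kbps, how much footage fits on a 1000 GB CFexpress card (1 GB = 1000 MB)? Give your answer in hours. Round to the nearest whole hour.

Audio total: 312 + 336 = 648 kbps = 0.648 Mbps.
Total bitrate: 10.48 + 0.648 = 11.128 Mbps.
Capacity: 1000 GB = 8,000,000 Mb.
Recording time: 8,000,000 / 11.128 = 718,907 s ≈ 200 hours.

200 hours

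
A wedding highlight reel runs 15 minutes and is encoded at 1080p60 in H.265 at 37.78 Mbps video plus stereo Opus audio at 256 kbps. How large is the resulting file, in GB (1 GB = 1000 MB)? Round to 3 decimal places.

4.279 GB

15 min = 900 s
Audio: 256 kbps = 0.256 Mbps.
Total bitrate: 37.78 + 0.256 = 38.036 Mbps.
Stream data: 38.036 Mbps × 900 s = 34232.4 Mb.
34,232 Mb ÷ 8 = 4,279 MB → 4.279 GB.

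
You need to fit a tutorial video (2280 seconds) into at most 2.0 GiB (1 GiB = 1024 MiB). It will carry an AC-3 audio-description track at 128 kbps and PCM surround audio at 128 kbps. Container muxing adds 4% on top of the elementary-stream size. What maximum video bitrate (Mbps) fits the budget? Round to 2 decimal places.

Budget: 2.0 GiB = 17179.9 Mb.
Stream payload after overhead: 17179.9 / 1.04 = 16519.1 Mb.
Total bitrate budget: 16519.1 Mb / 2280 s = 7.245 Mbps.
Audio total: 128 + 128 = 256 kbps = 0.256 Mbps.
Video: 7.245 − 0.256 = 6.989 Mbps.

6.99 Mbps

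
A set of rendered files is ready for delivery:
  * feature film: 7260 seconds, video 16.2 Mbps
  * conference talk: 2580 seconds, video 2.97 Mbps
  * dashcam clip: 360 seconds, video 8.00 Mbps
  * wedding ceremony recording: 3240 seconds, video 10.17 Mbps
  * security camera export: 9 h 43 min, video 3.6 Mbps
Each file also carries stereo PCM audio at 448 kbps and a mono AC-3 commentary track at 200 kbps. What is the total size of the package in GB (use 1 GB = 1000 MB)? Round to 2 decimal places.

Audio total: 448 + 200 = 648 kbps = 0.648 Mbps.
feature film: 16.848 Mbps × 7260 s = 122316.5 Mb
conference talk: 3.618 Mbps × 2580 s = 9334.4 Mb
dashcam clip: 8.648 Mbps × 360 s = 3113.3 Mb
wedding ceremony recording: 10.818 Mbps × 3240 s = 35050.3 Mb
security camera export: 4.248 Mbps × 34980 s = 148595.0 Mb
Total: 318409.6 Mb = 39801.2 MB.
= 39.80 GB.

39.80 GB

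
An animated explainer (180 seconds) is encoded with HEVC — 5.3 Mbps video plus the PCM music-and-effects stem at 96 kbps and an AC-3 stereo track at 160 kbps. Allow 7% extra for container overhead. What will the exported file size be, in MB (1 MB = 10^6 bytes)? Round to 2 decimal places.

Audio total: 96 + 160 = 256 kbps = 0.256 Mbps.
Total bitrate: 5.3 + 0.256 = 5.556 Mbps.
Stream data: 5.556 Mbps × 180 s = 1000.1 Mb.
With 7% container overhead: ×1.07.
1,070 Mb ÷ 8 = 133.8 MB → 133.8 MB.

133.76 MB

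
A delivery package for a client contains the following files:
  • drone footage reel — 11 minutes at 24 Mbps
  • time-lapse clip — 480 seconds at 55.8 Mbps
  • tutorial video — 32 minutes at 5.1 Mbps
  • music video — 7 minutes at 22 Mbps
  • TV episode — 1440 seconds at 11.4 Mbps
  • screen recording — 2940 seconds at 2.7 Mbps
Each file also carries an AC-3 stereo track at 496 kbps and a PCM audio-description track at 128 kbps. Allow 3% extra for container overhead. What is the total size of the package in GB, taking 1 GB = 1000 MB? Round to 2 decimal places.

11.71 GB

Audio total: 496 + 128 = 624 kbps = 0.624 Mbps.
drone footage reel: 24.624 Mbps × 660 s × 1.03 = 16739.4 Mb
time-lapse clip: 56.424 Mbps × 480 s × 1.03 = 27896.0 Mb
tutorial video: 5.724 Mbps × 1920 s × 1.03 = 11319.8 Mb
music video: 22.624 Mbps × 420 s × 1.03 = 9787.1 Mb
TV episode: 12.024 Mbps × 1440 s × 1.03 = 17834.0 Mb
screen recording: 3.324 Mbps × 2940 s × 1.03 = 10065.7 Mb
Total: 93642.1 Mb = 11705.3 MB.
= 11.71 GB.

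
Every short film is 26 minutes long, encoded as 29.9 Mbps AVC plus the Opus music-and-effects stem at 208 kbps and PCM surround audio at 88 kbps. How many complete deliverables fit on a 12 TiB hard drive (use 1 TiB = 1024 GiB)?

26 min = 1560 s
Audio total: 208 + 88 = 296 kbps = 0.296 Mbps.
Total bitrate: 30.196 Mbps.
Per item: 30.196 Mbps × 1560 s = 47,106 Mb = 5,888 MB.
Capacity: 12 TiB = 105,553,116 Mb; 2240.77 items → 2240 complete.

2240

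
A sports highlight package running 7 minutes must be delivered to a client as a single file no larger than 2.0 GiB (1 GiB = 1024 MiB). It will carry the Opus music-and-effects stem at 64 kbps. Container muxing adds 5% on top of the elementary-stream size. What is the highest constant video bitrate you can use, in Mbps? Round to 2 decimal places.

38.89 Mbps

Budget: 2.0 GiB = 17179.9 Mb.
Stream payload after overhead: 17179.9 / 1.05 = 16361.8 Mb.
7 min = 420 s
Total bitrate budget: 16361.8 Mb / 420 s = 38.957 Mbps.
Audio: 64 kbps = 0.064 Mbps.
Video: 38.957 − 0.064 = 38.893 Mbps.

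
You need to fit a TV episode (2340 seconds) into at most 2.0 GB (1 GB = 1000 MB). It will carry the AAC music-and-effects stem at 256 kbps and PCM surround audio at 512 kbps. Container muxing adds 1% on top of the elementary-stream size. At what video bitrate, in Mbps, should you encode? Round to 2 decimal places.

6.00 Mbps

Budget: 2.0 GB = 16000.0 Mb.
Stream payload after overhead: 16000.0 / 1.01 = 15841.6 Mb.
Total bitrate budget: 15841.6 Mb / 2340 s = 6.770 Mbps.
Audio total: 256 + 512 = 768 kbps = 0.768 Mbps.
Video: 6.770 − 0.768 = 6.002 Mbps.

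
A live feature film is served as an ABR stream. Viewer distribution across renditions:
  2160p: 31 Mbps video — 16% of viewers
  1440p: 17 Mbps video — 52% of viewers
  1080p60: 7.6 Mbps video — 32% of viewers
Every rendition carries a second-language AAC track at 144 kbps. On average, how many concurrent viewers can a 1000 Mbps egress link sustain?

61

Audio: 144 kbps = 0.144 Mbps.
Average per-viewer bitrate: 0.16×31.144 + 0.52×17.144 + 0.32×7.744 = 16.376 Mbps.
1000 Mbps = 1,000 Mbps; 1,000 / 16.376 = 61.06 → 61.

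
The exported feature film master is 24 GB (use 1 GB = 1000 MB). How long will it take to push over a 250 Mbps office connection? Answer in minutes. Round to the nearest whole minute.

File: 24 GB = 192000.0 Mb.
At 250 Mbps: 192000.0 / 250 = 768.0 s ≈ 12.8 minutes.

13 minutes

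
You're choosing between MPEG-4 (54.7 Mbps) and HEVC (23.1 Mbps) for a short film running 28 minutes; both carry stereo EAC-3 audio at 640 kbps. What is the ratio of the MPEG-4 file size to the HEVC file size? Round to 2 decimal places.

28 min = 1680 s
Audio: 640 kbps = 0.640 Mbps.
MPEG-4: 55.340 Mbps × 1680 s = 92971.2 Mb = 11.621 GB.
HEVC: 23.740 Mbps × 1680 s = 39883.2 Mb = 4.985 GB.
Ratio: 11.621 / 4.985 = 2.331.

2.33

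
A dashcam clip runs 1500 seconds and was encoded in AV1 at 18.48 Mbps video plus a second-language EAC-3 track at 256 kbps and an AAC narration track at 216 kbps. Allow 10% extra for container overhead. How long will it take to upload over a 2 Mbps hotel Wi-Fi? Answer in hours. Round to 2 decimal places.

4.34 hours

Audio total: 256 + 216 = 472 kbps = 0.472 Mbps.
Total bitrate: 18.952 Mbps.
File: 18.952 Mbps × 1500 s = 28428.0 Mb.
With 10% container overhead: ×1.10. → 31270.8 Mb.
At 2 Mbps: 31270.8 / 2 = 15635.4 s ≈ 4.34 hours.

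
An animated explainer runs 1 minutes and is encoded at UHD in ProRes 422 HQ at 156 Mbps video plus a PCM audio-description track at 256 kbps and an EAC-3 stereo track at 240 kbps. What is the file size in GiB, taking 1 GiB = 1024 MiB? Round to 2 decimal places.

1.09 GiB

Audio total: 256 + 240 = 496 kbps = 0.496 Mbps.
Total bitrate: 156 + 0.496 = 156.496 Mbps.
Stream data: 156.496 Mbps × 60 s = 9389.8 Mb.
9,390 Mb = 1,173,720,000 bytes ÷ 1,073,741,824 = 1.093 GiB.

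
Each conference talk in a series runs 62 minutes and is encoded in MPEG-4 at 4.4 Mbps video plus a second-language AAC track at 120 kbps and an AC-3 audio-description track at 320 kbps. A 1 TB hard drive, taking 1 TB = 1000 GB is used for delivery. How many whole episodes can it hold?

62 min = 3720 s
Audio total: 120 + 320 = 440 kbps = 0.440 Mbps.
Total bitrate: 4.840 Mbps.
Per item: 4.840 Mbps × 3720 s = 18,005 Mb = 2,251 MB.
Capacity: 1 TB = 8,000,000 Mb; 444.33 items → 444 complete.

444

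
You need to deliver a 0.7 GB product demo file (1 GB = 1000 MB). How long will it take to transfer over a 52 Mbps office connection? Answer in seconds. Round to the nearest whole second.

108 seconds

File: 0.7 GB = 5600.0 Mb.
At 52 Mbps: 5600.0 / 52 = 107.7 s ≈ 108 seconds.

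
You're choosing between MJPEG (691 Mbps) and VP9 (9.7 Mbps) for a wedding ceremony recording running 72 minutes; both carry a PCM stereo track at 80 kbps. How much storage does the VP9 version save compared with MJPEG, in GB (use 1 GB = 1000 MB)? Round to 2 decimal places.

367.90 GB

72 min = 4320 s
Audio: 80 kbps = 0.080 Mbps.
MJPEG: 691.080 Mbps × 4320 s = 2985465.6 Mb = 373.183 GB.
VP9: 9.780 Mbps × 4320 s = 42249.6 Mb = 5.281 GB.
Saving: 373.183 − 5.281 = 367.902 GB.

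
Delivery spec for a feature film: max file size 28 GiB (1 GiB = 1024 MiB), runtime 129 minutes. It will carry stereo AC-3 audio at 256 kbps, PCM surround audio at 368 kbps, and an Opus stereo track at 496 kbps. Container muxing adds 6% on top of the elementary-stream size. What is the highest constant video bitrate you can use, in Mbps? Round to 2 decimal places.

28.20 Mbps

Budget: 28 GiB = 240518.2 Mb.
Stream payload after overhead: 240518.2 / 1.06 = 226903.9 Mb.
129 min = 7740 s
Total bitrate budget: 226903.9 Mb / 7740 s = 29.316 Mbps.
Audio total: 256 + 368 + 496 = 1120 kbps = 1.120 Mbps.
Video: 29.316 − 1.120 = 28.196 Mbps.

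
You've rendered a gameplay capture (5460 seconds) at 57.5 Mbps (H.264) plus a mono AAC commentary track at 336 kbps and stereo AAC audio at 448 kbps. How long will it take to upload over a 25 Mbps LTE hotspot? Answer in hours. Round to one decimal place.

Audio total: 336 + 448 = 784 kbps = 0.784 Mbps.
Total bitrate: 58.284 Mbps.
File: 58.284 Mbps × 5460 s = 318230.6 Mb.
At 25 Mbps: 318230.6 / 25 = 12729.2 s ≈ 3.54 hours.

3.5 hours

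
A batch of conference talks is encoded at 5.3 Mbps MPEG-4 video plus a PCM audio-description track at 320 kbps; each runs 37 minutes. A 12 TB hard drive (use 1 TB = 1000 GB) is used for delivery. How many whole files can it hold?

37 min = 2220 s
Audio: 320 kbps = 0.320 Mbps.
Total bitrate: 5.620 Mbps.
Per item: 5.620 Mbps × 2220 s = 12,476 Mb = 1,560 MB.
Capacity: 12 TB = 96,000,000 Mb; 7694.53 items → 7694 complete.

7694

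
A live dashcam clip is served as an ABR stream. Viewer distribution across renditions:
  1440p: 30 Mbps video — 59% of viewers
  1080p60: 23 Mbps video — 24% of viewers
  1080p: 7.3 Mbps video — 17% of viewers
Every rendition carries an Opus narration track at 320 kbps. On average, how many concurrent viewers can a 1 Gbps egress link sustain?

40

Audio: 320 kbps = 0.320 Mbps.
Average per-viewer bitrate: 0.59×30.320 + 0.24×23.320 + 0.17×7.620 = 24.781 Mbps.
1 Gbps = 1,000 Mbps; 1,000 / 24.781 = 40.35 → 40.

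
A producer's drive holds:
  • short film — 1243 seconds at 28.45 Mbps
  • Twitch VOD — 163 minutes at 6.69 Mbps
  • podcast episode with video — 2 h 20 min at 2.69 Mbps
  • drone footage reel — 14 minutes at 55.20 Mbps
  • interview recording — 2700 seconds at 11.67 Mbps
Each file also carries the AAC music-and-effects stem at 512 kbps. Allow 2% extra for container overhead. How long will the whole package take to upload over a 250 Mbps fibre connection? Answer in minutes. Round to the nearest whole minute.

14 minutes

Audio: 512 kbps = 0.512 Mbps.
short film: 28.962 Mbps × 1243 s × 1.02 = 36719.8 Mb
Twitch VOD: 7.202 Mbps × 9780 s × 1.02 = 71844.3 Mb
podcast episode with video: 3.202 Mbps × 8400 s × 1.02 = 27434.7 Mb
drone footage reel: 55.712 Mbps × 840 s × 1.02 = 47734.0 Mb
interview recording: 12.182 Mbps × 2700 s × 1.02 = 33549.2 Mb
Total: 217282.0 Mb = 27160.3 MB.
At 250 Mbps: 217282.0 / 250 = 869 s ≈ 14.5 minutes.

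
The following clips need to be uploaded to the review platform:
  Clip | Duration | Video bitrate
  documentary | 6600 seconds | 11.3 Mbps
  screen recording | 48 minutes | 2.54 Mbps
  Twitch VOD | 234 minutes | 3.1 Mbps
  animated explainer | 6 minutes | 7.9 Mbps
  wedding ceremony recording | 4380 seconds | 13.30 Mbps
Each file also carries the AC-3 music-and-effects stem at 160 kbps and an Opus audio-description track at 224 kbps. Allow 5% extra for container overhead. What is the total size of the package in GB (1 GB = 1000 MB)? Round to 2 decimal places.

25.90 GB

Audio total: 160 + 224 = 384 kbps = 0.384 Mbps.
documentary: 11.684 Mbps × 6600 s × 1.05 = 80970.1 Mb
screen recording: 2.924 Mbps × 2880 s × 1.05 = 8842.2 Mb
Twitch VOD: 3.484 Mbps × 14040 s × 1.05 = 51361.1 Mb
animated explainer: 8.284 Mbps × 360 s × 1.05 = 3131.4 Mb
wedding ceremony recording: 13.684 Mbps × 4380 s × 1.05 = 62932.7 Mb
Total: 207237.5 Mb = 25904.7 MB.
= 25.90 GB.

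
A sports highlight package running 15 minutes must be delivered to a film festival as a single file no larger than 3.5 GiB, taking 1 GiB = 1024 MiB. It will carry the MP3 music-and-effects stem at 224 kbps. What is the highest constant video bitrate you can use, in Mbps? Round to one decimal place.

Budget: 3.5 GiB = 30064.8 Mb.
15 min = 900 s
Total bitrate budget: 30064.8 Mb / 900 s = 33.405 Mbps.
Audio: 224 kbps = 0.224 Mbps.
Video: 33.405 − 0.224 = 33.181 Mbps.

33.2 Mbps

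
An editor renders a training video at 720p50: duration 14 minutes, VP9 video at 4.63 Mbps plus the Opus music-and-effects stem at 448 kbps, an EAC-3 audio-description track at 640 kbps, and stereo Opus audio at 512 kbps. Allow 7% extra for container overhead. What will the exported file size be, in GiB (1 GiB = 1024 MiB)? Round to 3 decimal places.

0.652 GiB

14 min = 840 s
Audio total: 448 + 640 + 512 = 1600 kbps = 1.600 Mbps.
Total bitrate: 4.63 + 1.600 = 6.230 Mbps.
Stream data: 6.230 Mbps × 840 s = 5233.2 Mb.
With 7% container overhead: ×1.07.
5,600 Mb = 699,940,500 bytes ÷ 1,073,741,824 = 0.6519 GiB.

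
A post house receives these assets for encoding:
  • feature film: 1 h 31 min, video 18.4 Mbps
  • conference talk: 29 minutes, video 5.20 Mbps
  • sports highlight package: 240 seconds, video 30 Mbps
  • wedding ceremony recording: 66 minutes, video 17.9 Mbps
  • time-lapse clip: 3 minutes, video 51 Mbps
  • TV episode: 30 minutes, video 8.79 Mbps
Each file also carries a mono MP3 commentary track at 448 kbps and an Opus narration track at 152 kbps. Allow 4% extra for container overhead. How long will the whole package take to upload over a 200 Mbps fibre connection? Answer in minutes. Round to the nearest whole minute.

Audio total: 448 + 152 = 600 kbps = 0.600 Mbps.
feature film: 19.000 Mbps × 5460 s × 1.04 = 107889.6 Mb
conference talk: 5.800 Mbps × 1740 s × 1.04 = 10495.7 Mb
sports highlight package: 30.600 Mbps × 240 s × 1.04 = 7637.8 Mb
wedding ceremony recording: 18.500 Mbps × 3960 s × 1.04 = 76190.4 Mb
time-lapse clip: 51.600 Mbps × 180 s × 1.04 = 9659.5 Mb
TV episode: 9.390 Mbps × 1800 s × 1.04 = 17578.1 Mb
Total: 229451.0 Mb = 28681.4 MB.
At 200 Mbps: 229451.0 / 200 = 1147 s ≈ 19.1 minutes.

19 minutes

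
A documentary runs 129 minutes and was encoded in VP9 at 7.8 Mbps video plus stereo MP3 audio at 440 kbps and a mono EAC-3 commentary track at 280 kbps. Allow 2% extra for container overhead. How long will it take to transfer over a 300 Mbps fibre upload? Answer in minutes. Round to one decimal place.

3.7 minutes

129 min = 7740 s
Audio total: 440 + 280 = 720 kbps = 0.720 Mbps.
Total bitrate: 8.520 Mbps.
File: 8.520 Mbps × 7740 s = 65944.8 Mb.
With 2% container overhead: ×1.02. → 67263.7 Mb.
At 300 Mbps: 67263.7 / 300 = 224.2 s ≈ 3.74 minutes.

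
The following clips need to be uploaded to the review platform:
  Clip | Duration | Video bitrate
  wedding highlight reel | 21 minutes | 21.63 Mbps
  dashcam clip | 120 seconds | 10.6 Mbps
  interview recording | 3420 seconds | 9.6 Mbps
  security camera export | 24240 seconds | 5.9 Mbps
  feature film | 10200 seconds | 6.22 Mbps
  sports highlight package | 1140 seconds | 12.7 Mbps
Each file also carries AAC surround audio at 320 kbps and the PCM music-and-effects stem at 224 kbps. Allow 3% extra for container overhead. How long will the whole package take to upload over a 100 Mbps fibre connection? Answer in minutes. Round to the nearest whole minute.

Audio total: 320 + 224 = 544 kbps = 0.544 Mbps.
wedding highlight reel: 22.174 Mbps × 1260 s × 1.03 = 28777.4 Mb
dashcam clip: 11.144 Mbps × 120 s × 1.03 = 1377.4 Mb
interview recording: 10.144 Mbps × 3420 s × 1.03 = 35733.3 Mb
security camera export: 6.444 Mbps × 24240 s × 1.03 = 160888.6 Mb
feature film: 6.764 Mbps × 10200 s × 1.03 = 71062.6 Mb
sports highlight package: 13.244 Mbps × 1140 s × 1.03 = 15551.1 Mb
Total: 313390.4 Mb = 39173.8 MB.
At 100 Mbps: 313390.4 / 100 = 3134 s ≈ 52.2 minutes.

52 minutes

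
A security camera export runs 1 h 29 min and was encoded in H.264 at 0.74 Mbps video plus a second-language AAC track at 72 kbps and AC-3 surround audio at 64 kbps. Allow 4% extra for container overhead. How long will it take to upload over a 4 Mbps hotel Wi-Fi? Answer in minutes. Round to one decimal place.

20.3 minutes

1 h 29 min = 89 min = 5340 s
Audio total: 72 + 64 = 136 kbps = 0.136 Mbps.
Total bitrate: 0.876 Mbps.
File: 0.876 Mbps × 5340 s = 4677.8 Mb.
With 4% container overhead: ×1.04. → 4865.0 Mb.
At 4 Mbps: 4865.0 / 4 = 1216.2 s ≈ 20.3 minutes.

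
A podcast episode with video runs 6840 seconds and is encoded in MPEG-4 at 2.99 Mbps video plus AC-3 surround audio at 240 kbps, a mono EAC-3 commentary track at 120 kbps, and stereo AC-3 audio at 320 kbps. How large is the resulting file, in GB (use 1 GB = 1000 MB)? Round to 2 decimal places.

Audio total: 240 + 120 + 320 = 680 kbps = 0.680 Mbps.
Total bitrate: 2.99 + 0.680 = 3.670 Mbps.
Stream data: 3.670 Mbps × 6840 s = 25102.8 Mb.
25,103 Mb ÷ 8 = 3,138 MB → 3.138 GB.

3.14 GB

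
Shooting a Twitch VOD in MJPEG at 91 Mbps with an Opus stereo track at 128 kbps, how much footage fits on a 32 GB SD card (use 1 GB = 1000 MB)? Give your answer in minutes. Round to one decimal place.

Audio: 128 kbps = 0.128 Mbps.
Total bitrate: 91 + 0.128 = 91.128 Mbps.
Capacity: 32 GB = 256,000 Mb.
Recording time: 256,000 / 91.128 = 2,809 s ≈ 46.8 minutes.

46.8 minutes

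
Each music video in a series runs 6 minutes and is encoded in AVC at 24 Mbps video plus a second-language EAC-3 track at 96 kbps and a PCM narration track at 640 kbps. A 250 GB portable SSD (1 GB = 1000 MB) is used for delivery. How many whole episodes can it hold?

224

6 min = 360 s
Audio total: 96 + 640 = 736 kbps = 0.736 Mbps.
Total bitrate: 24.736 Mbps.
Per item: 24.736 Mbps × 360 s = 8,905 Mb = 1,113 MB.
Capacity: 250 GB = 2,000,000 Mb; 224.59 items → 224 complete.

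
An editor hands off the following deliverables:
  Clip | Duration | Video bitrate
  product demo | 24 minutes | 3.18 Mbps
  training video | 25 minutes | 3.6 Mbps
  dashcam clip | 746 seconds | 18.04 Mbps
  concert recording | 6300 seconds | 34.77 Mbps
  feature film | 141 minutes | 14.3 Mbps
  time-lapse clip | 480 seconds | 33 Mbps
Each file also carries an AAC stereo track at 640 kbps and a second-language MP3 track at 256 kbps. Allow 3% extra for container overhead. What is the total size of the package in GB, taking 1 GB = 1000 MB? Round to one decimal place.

51.0 GB

Audio total: 640 + 256 = 896 kbps = 0.896 Mbps.
product demo: 4.076 Mbps × 1440 s × 1.03 = 6045.5 Mb
training video: 4.496 Mbps × 1500 s × 1.03 = 6946.3 Mb
dashcam clip: 18.936 Mbps × 746 s × 1.03 = 14550.0 Mb
concert recording: 35.666 Mbps × 6300 s × 1.03 = 231436.7 Mb
feature film: 15.196 Mbps × 8460 s × 1.03 = 132414.9 Mb
time-lapse clip: 33.896 Mbps × 480 s × 1.03 = 16758.2 Mb
Total: 408151.6 Mb = 51019.0 MB.
= 51.02 GB.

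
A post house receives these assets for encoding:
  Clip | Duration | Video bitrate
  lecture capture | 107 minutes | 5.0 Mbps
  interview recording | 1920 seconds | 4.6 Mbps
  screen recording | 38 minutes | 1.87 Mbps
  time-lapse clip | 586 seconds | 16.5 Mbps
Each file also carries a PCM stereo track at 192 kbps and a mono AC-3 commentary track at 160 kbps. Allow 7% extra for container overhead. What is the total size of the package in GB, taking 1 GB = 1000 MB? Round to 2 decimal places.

Audio total: 192 + 160 = 352 kbps = 0.352 Mbps.
lecture capture: 5.352 Mbps × 6420 s × 1.07 = 36765.0 Mb
interview recording: 4.952 Mbps × 1920 s × 1.07 = 10173.4 Mb
screen recording: 2.222 Mbps × 2280 s × 1.07 = 5420.8 Mb
time-lapse clip: 16.852 Mbps × 586 s × 1.07 = 10566.5 Mb
Total: 62925.7 Mb = 7865.7 MB.
= 7.866 GB.

7.87 GB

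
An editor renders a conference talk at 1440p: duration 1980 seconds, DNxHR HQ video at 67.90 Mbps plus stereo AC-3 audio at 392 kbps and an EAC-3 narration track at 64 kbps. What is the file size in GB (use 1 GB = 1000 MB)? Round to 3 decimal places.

16.918 GB

Audio total: 392 + 64 = 456 kbps = 0.456 Mbps.
Total bitrate: 67.90 + 0.456 = 68.356 Mbps.
Stream data: 68.356 Mbps × 1980 s = 135344.9 Mb.
135,345 Mb ÷ 8 = 16,918 MB → 16.92 GB.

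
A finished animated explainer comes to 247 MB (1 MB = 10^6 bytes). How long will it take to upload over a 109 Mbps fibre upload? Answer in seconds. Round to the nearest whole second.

18 seconds

File: 247 MB = 1976.0 Mb.
At 109 Mbps: 1976.0 / 109 = 18.1 s ≈ 18.1 seconds.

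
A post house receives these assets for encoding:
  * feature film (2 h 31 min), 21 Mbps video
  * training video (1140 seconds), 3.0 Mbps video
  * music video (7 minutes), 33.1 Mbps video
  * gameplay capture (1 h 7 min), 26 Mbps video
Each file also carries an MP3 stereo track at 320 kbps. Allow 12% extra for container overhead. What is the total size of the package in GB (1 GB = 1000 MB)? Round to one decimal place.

Audio: 320 kbps = 0.320 Mbps.
feature film: 21.320 Mbps × 9060 s × 1.12 = 216338.3 Mb
training video: 3.320 Mbps × 1140 s × 1.12 = 4239.0 Mb
music video: 33.420 Mbps × 420 s × 1.12 = 15720.8 Mb
gameplay capture: 26.320 Mbps × 4020 s × 1.12 = 118503.2 Mb
Total: 354801.2 Mb = 44350.2 MB.
= 44.35 GB.

44.4 GB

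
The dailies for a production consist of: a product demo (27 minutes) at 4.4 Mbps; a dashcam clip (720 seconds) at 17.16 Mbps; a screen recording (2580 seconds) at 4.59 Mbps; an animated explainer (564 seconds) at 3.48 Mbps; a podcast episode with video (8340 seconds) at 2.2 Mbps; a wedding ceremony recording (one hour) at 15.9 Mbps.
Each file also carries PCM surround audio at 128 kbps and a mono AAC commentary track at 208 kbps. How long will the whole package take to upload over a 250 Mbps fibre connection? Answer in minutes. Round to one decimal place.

Audio total: 128 + 208 = 336 kbps = 0.336 Mbps.
product demo: 4.736 Mbps × 1620 s = 7672.3 Mb
dashcam clip: 17.496 Mbps × 720 s = 12597.1 Mb
screen recording: 4.926 Mbps × 2580 s = 12709.1 Mb
animated explainer: 3.816 Mbps × 564 s = 2152.2 Mb
podcast episode with video: 2.536 Mbps × 8340 s = 21150.2 Mb
wedding ceremony recording: 16.236 Mbps × 3600 s = 58449.6 Mb
Total: 114730.6 Mb = 14341.3 MB.
At 250 Mbps: 114730.6 / 250 = 459 s ≈ 7.65 minutes.

7.6 minutes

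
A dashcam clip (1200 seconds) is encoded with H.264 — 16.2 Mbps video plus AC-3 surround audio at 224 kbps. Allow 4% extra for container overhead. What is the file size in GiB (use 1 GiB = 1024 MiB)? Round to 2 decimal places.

2.39 GiB

Audio: 224 kbps = 0.224 Mbps.
Total bitrate: 16.2 + 0.224 = 16.424 Mbps.
Stream data: 16.424 Mbps × 1200 s = 19708.8 Mb.
With 4% container overhead: ×1.04.
20,497 Mb = 2,562,144,000 bytes ÷ 1,073,741,824 = 2.386 GiB.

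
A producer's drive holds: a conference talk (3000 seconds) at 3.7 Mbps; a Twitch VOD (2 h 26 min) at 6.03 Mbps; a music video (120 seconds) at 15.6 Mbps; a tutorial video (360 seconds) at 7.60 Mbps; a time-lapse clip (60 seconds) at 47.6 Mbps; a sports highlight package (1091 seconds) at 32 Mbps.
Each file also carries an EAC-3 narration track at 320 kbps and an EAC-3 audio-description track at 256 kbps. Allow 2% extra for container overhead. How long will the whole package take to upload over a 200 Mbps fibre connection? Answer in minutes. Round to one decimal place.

9.7 minutes

Audio total: 320 + 256 = 576 kbps = 0.576 Mbps.
conference talk: 4.276 Mbps × 3000 s × 1.02 = 13084.6 Mb
Twitch VOD: 6.606 Mbps × 8760 s × 1.02 = 59025.9 Mb
music video: 16.176 Mbps × 120 s × 1.02 = 1979.9 Mb
tutorial video: 8.176 Mbps × 360 s × 1.02 = 3002.2 Mb
time-lapse clip: 48.176 Mbps × 60 s × 1.02 = 2948.4 Mb
sports highlight package: 32.576 Mbps × 1091 s × 1.02 = 36251.2 Mb
Total: 116292.3 Mb = 14536.5 MB.
At 200 Mbps: 116292.3 / 200 = 581 s ≈ 9.69 minutes.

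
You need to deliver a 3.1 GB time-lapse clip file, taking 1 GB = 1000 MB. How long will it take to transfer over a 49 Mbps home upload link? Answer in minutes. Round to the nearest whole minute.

8 minutes

File: 3.1 GB = 24800.0 Mb.
At 49 Mbps: 24800.0 / 49 = 506.1 s ≈ 8.44 minutes.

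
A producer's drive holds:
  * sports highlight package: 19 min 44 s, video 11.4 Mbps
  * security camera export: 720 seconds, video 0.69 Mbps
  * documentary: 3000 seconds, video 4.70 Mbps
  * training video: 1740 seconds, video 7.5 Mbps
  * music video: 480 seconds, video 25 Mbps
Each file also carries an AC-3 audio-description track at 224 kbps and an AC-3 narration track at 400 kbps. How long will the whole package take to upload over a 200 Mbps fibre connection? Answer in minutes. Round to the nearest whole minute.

Audio total: 224 + 400 = 624 kbps = 0.624 Mbps.
sports highlight package: 12.024 Mbps × 1184 s = 14236.4 Mb
security camera export: 1.314 Mbps × 720 s = 946.1 Mb
documentary: 5.324 Mbps × 3000 s = 15972.0 Mb
training video: 8.124 Mbps × 1740 s = 14135.8 Mb
music video: 25.624 Mbps × 480 s = 12299.5 Mb
Total: 57589.8 Mb = 7198.7 MB.
At 200 Mbps: 57589.8 / 200 = 288 s ≈ 4.8 minutes.

5 minutes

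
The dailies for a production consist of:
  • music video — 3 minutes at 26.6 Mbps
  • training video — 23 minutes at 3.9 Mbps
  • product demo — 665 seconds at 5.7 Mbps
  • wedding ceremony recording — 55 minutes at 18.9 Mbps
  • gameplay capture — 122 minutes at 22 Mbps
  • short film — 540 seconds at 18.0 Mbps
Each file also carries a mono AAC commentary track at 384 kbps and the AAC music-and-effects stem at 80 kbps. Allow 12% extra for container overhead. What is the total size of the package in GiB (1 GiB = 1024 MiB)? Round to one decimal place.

Audio total: 384 + 80 = 464 kbps = 0.464 Mbps.
music video: 27.064 Mbps × 180 s × 1.12 = 5456.1 Mb
training video: 4.364 Mbps × 1380 s × 1.12 = 6745.0 Mb
product demo: 6.164 Mbps × 665 s × 1.12 = 4590.9 Mb
wedding ceremony recording: 19.364 Mbps × 3300 s × 1.12 = 71569.3 Mb
gameplay capture: 22.464 Mbps × 7320 s × 1.12 = 184168.9 Mb
short film: 18.464 Mbps × 540 s × 1.12 = 11167.0 Mb
Total: 283697.3 Mb = 35462.2 MB.
= 33.03 GiB.

33.0 GiB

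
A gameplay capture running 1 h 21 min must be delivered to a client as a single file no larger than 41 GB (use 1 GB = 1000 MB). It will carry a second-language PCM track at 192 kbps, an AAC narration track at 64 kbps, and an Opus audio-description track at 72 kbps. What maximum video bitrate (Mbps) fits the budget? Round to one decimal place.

Budget: 41 GB = 328000.0 Mb.
1 h 21 min = 81 min = 4860 s
Total bitrate budget: 328000.0 Mb / 4860 s = 67.490 Mbps.
Audio total: 192 + 64 + 72 = 328 kbps = 0.328 Mbps.
Video: 67.490 − 0.328 = 67.162 Mbps.

67.2 Mbps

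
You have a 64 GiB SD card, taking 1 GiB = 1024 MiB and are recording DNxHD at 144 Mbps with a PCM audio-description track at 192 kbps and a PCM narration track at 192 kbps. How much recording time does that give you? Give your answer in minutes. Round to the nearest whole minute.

Audio total: 192 + 192 = 384 kbps = 0.384 Mbps.
Total bitrate: 144 + 0.384 = 144.384 Mbps.
Capacity: 64 GiB = 549,756 Mb.
Recording time: 549,756 / 144.384 = 3,808 s ≈ 63.5 minutes.

63 minutes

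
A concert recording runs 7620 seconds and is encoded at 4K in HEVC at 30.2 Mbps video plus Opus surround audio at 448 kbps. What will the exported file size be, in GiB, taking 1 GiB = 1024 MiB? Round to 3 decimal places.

Audio: 448 kbps = 0.448 Mbps.
Total bitrate: 30.2 + 0.448 = 30.648 Mbps.
Stream data: 30.648 Mbps × 7620 s = 233537.8 Mb.
233,538 Mb = 29,192,220,000 bytes ÷ 1,073,741,824 = 27.19 GiB.

27.187 GiB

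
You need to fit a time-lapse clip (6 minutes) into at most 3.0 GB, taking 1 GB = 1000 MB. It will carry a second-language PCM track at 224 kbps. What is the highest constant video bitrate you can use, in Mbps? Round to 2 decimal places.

66.44 Mbps

Budget: 3.0 GB = 24000.0 Mb.
6 min = 360 s
Total bitrate budget: 24000.0 Mb / 360 s = 66.667 Mbps.
Audio: 224 kbps = 0.224 Mbps.
Video: 66.667 − 0.224 = 66.443 Mbps.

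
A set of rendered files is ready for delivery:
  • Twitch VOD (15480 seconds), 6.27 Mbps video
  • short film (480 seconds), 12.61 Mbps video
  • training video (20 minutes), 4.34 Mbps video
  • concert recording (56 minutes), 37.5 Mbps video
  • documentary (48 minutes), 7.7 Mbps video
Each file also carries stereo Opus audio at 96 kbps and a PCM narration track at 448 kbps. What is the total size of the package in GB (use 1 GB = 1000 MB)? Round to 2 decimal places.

33.65 GB

Audio total: 96 + 448 = 544 kbps = 0.544 Mbps.
Twitch VOD: 6.814 Mbps × 15480 s = 105480.7 Mb
short film: 13.154 Mbps × 480 s = 6313.9 Mb
training video: 4.884 Mbps × 1200 s = 5860.8 Mb
concert recording: 38.044 Mbps × 3360 s = 127827.8 Mb
documentary: 8.244 Mbps × 2880 s = 23742.7 Mb
Total: 269226.0 Mb = 33653.2 MB.
= 33.65 GB.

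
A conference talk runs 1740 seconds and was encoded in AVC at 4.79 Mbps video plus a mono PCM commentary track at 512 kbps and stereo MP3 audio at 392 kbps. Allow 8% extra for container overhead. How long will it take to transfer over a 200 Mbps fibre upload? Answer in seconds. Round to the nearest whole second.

Audio total: 512 + 392 = 904 kbps = 0.904 Mbps.
Total bitrate: 5.694 Mbps.
File: 5.694 Mbps × 1740 s = 9907.6 Mb.
With 8% container overhead: ×1.08. → 10700.2 Mb.
At 200 Mbps: 10700.2 / 200 = 53.5 s ≈ 53.5 seconds.

54 seconds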